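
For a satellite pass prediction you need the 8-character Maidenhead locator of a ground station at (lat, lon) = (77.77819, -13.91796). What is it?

Add 180° to longitude and 90° to latitude: 166.08204, 167.77819.
Field: 166.08204/20 → 8 → I, 167.77819/10 → 16 → Q; chars IQ.
Square: 6.08204/2 → 3, 7.77819/1 → 7; chars 37.
Subsquare: 0.08204/0.0833333 → 0 → a, 0.77819/0.0416667 → 18 → s; chars as.
Extended square: 0.08204/0.00833333 → 9, 0.02819/0.00416667 → 6; chars 96.

IQ37as96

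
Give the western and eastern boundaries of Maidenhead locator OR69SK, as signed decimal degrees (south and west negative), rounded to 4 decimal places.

113.5000, 113.5833

Field O=14, R=17: +14·20° lon, +17·10° lat → SW at lon 100°, lat 80°.
Square 6, 9: +6·2° lon, +9·1° lat → SW at lon 112°, lat 89°.
Subsquare s=18, k=10: +18·0.0833333° lon, +10·0.0416667° lat → SW at lon 113.5°, lat 89.4167°.
Cell spans 0.0833333° lon × 0.0416667° lat.
west 113.5000, east 113.5833.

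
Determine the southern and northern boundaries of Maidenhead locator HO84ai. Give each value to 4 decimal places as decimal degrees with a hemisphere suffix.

Field H=7, O=14: +7·20° lon, +14·10° lat → SW at lon -40°, lat 50°.
Square 8, 4: +8·2° lon, +4·1° lat → SW at lon -24°, lat 54°.
Subsquare a=0, i=8: +0·0.0833333° lon, +8·0.0416667° lat → SW at lon -24°, lat 54.3333°.
Cell spans 0.0833333° lon × 0.0416667° lat.
south 54.3333° N, north 54.3750° N.

54.3333° N, 54.3750° N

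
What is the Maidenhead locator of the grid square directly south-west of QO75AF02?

QO65xf91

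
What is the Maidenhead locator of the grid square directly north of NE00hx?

NE01ha

Latitude subsquare x = 23; +1 → 24, wraps to 0 = a, carry into square.
Latitude square 0; +1 → 1.
The longitude characters are unchanged.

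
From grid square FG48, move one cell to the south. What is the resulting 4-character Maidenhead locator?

Latitude square 8; −1 → 7.
The longitude characters are unchanged.

FG47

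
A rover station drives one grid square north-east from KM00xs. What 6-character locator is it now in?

Longitude subsquare x = 23; +1 → 24, wraps to 0 = a, carry into square.
Longitude square 0; +1 → 1.
Latitude subsquare s = 18; +1 → 19 = t.

KM10at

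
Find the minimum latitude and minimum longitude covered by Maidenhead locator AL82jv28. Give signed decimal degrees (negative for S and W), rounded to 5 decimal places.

Field A=0, L=11: +0·20° lon, +11·10° lat → SW at lon -180°, lat 20°.
Square 8, 2: +8·2° lon, +2·1° lat → SW at lon -164°, lat 22°.
Subsquare j=9, v=21: +9·0.0833333° lon, +21·0.0416667° lat → SW at lon -163.25°, lat 22.875°.
Extended square 2, 8: +2·0.00833333° lon, +8·0.00416667° lat → SW at lon -163.233°, lat 22.9083°.
latitude 22.90833, longitude -163.23333.

22.90833, -163.23333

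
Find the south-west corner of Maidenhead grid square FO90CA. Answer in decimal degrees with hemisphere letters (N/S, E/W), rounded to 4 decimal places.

50.0000° N, 61.8333° W

Field F=5, O=14: +5·20° lon, +14·10° lat → SW at lon -80°, lat 50°.
Square 9, 0: +9·2° lon, +0·1° lat → SW at lon -62°, lat 50°.
Subsquare c=2, a=0: +2·0.0833333° lon, +0·0.0416667° lat → SW at lon -61.8333°, lat 50°.
latitude 50.0000° N, longitude 61.8333° W.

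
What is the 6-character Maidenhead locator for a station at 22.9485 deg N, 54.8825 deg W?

Offset from 180°W / 90°S: lon 125.1175°, lat 112.9485°.
Field: 125.1175/20 → 6 → G, 112.9485/10 → 11 → L; chars GL.
Square: 5.1175/2 → 2, 2.9485/1 → 2; chars 22.
Subsquare: 1.1175/0.0833333 → 13 → n, 0.9485/0.0416667 → 22 → w; chars nw.

GL22nw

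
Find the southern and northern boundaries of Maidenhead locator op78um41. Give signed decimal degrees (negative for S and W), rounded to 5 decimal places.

68.50417, 68.50833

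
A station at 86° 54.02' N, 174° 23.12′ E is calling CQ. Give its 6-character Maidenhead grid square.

RR76ev

Offset from 180°W / 90°S: lon 354.3853°, lat 176.9003°.
Field (20°×10°, letters A–R): 354.3853/20 → 17 → R, 176.9003/10 → 17 → R; chars RR.
Square (2°×1°, digits 0–9): 14.3853/2 → 7, 6.9003/1 → 6; chars 76.
Subsquare (5′×2.5′, letters a–x): 0.3853/0.0833333 → 4 → e, 0.9003/0.0416667 → 21 → v; chars ev.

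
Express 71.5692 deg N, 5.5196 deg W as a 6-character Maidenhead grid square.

IQ71fn

Offset from 180°W / 90°S: lon 174.4804°, lat 161.5692°.
Field: 174.4804/20 → 8 → I, 161.5692/10 → 16 → Q; chars IQ.
Square: 14.4804/2 → 7, 1.5692/1 → 1; chars 71.
Subsquare: 0.4804/0.0833333 → 5 → f, 0.5692/0.0416667 → 13 → n; chars fn.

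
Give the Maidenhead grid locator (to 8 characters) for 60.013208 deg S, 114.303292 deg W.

DC29ux36

Offset from 180°W / 90°S: lon 65.69671°, lat 29.98679°.
Field: 65.69671/20 → 3 → D, 29.98679/10 → 2 → C; chars DC.
Square: 5.69671/2 → 2, 9.98679/1 → 9; chars 29.
Subsquare: 1.69671/0.0833333 → 20 → u, 0.98679/0.0416667 → 23 → x; chars ux.
Extended square: 0.03004/0.00833333 → 3, 0.02846/0.00416667 → 6; chars 36.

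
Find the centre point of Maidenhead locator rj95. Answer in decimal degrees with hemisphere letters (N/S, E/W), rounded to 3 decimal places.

5.500° N, 179.000° E

Field R=17, J=9: +17·20° lon, +9·10° lat → SW at lon 160°, lat 0°.
Square 9, 5: +9·2° lon, +5·1° lat → SW at lon 178°, lat 5°.
Cell spans 2° lon × 1° lat. Centre is SW corner plus half of each.
latitude 5.500° N, longitude 179.000° E.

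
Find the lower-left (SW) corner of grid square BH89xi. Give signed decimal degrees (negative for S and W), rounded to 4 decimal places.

-10.6667, -142.0833

Field B=1, H=7: +1·20° lon, +7·10° lat → SW at lon -160°, lat -20°.
Square 8, 9: +8·2° lon, +9·1° lat → SW at lon -144°, lat -11°.
Subsquare x=23, i=8: +23·0.0833333° lon, +8·0.0416667° lat → SW at lon -142.083°, lat -10.6667°.
latitude -10.6667, longitude -142.0833.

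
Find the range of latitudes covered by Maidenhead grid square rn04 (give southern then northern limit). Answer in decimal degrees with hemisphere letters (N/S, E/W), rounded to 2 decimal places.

44.00° N, 45.00° N

Field R=17, N=13: +17·20° lon, +13·10° lat → SW at lon 160°, lat 40°.
Square 0, 4: +0·2° lon, +4·1° lat → SW at lon 160°, lat 44°.
Cell spans 2° lon × 1° lat.
south 44.00° N, north 45.00° N.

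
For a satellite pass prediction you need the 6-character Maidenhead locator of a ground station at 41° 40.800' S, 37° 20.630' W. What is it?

Offset from 180°W / 90°S: lon 142.6562°, lat 48.3200°.
Field (20°×10°, letters A–R): lon ⌊142.6562/20⌋ = 7 → H; lat ⌊48.3200/10⌋ = 4 → E.
Square (2°×1°, digits 0–9): lon ⌊2.6562/2⌋ = 1; lat ⌊8.3200/1⌋ = 8.
Subsquare (5′×2.5′, letters a–x): lon ⌊0.6562/0.0833333⌋ = 7 → h; lat ⌊0.3200/0.0416667⌋ = 7 → h.

HE18hh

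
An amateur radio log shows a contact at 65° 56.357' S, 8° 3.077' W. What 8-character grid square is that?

IC54xb34

Offset from 180°W / 90°S: lon 171.94872°, lat 24.06072°.
Field (20°×10°, letters A–R): lon ⌊171.94872/20⌋ = 8 → I; lat ⌊24.06072/10⌋ = 2 → C.
Square (2°×1°, digits 0–9): lon ⌊11.94872/2⌋ = 5; lat ⌊4.06072/1⌋ = 4.
Subsquare (5′×2.5′, letters a–x): lon ⌊1.94872/0.0833333⌋ = 23 → x; lat ⌊0.06072/0.0416667⌋ = 1 → b.
Extended square (30″×15″, digits 0–9): lon ⌊0.03205/0.00833333⌋ = 3; lat ⌊0.01905/0.00416667⌋ = 4.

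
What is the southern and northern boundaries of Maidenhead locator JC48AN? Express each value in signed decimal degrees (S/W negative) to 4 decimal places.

Field J=9, C=2: +9·20° lon, +2·10° lat → SW at lon 0°, lat -70°.
Square 4, 8: +4·2° lon, +8·1° lat → SW at lon 8°, lat -62°.
Subsquare a=0, n=13: +0·0.0833333° lon, +13·0.0416667° lat → SW at lon 8°, lat -61.4583°.
Cell spans 0.0833333° lon × 0.0416667° lat.
south -61.4583, north -61.4167.

-61.4583, -61.4167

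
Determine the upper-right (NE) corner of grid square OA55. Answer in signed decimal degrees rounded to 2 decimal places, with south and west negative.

Field O=14, A=0: +14·20° lon, +0·10° lat → SW at lon 100°, lat -90°.
Square 5, 5: +5·2° lon, +5·1° lat → SW at lon 110°, lat -85°.
Cell spans 2° lon × 1° lat. NE corner is SW corner plus one full cell.
latitude -84.00, longitude 112.00.

-84.00, 112.00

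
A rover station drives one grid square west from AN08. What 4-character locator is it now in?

RN98

Longitude square 0; −1 → -1, wraps to 9, carry into field.
Longitude field A = 0; −1 → -1, wraps to 17 = R, wrapping around the antimeridian.
The latitude characters are unchanged.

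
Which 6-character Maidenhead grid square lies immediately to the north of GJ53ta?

Latitude subsquare a = 0; +1 → 1 = b.
The longitude characters are unchanged.

GJ53tb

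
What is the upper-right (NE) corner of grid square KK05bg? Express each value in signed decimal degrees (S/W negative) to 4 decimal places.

15.2917, 20.1667

Field K=10, K=10: +10·20° lon, +10·10° lat → SW at lon 20°, lat 10°.
Square 0, 5: +0·2° lon, +5·1° lat → SW at lon 20°, lat 15°.
Subsquare b=1, g=6: +1·0.0833333° lon, +6·0.0416667° lat → SW at lon 20.0833°, lat 15.25°.
Cell spans 0.0833333° lon × 0.0416667° lat. NE corner is SW corner plus one full cell.
latitude 15.2917, longitude 20.1667.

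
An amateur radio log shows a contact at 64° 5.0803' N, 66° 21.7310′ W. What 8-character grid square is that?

FP64tc60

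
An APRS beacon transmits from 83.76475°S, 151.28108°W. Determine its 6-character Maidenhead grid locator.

BA46if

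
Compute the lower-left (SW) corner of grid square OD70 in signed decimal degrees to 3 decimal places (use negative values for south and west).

-60.000, 114.000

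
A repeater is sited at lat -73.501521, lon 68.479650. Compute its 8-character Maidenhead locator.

MB46fl79

Offset from 180°W / 90°S: lon 248.47965°, lat 16.49848°.
Field: 248.47965/20 → 12 → M, 16.49848/10 → 1 → B; chars MB.
Square: 8.47965/2 → 4, 6.49848/1 → 6; chars 46.
Subsquare: 0.47965/0.0833333 → 5 → f, 0.49848/0.0416667 → 11 → l; chars fl.
Extended square: 0.06298/0.00833333 → 7, 0.04015/0.00416667 → 9; chars 79.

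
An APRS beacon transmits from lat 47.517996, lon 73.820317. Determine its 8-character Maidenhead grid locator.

MN67vm84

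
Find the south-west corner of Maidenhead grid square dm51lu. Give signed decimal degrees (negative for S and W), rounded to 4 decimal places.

31.8333, -109.0833

Field D=3, M=12: +3·20° lon, +12·10° lat → SW at lon -120°, lat 30°.
Square 5, 1: +5·2° lon, +1·1° lat → SW at lon -110°, lat 31°.
Subsquare l=11, u=20: +11·0.0833333° lon, +20·0.0416667° lat → SW at lon -109.083°, lat 31.8333°.
latitude 31.8333, longitude -109.0833.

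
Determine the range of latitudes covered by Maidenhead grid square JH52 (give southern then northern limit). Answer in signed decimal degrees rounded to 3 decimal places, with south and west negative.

-18.000, -17.000

Field J=9, H=7: +9·20° lon, +7·10° lat → SW at lon 0°, lat -20°.
Square 5, 2: +5·2° lon, +2·1° lat → SW at lon 10°, lat -18°.
Cell spans 2° lon × 1° lat.
south -18.000, north -17.000.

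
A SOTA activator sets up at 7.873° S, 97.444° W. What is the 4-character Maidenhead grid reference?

EI12

Shift to the Maidenhead origin (180°W, 90°S): lon 82.56, lat 82.13.
Field (20°×10°, letters A–R): lon ⌊82.56/20⌋ = 4 → E; lat ⌊82.13/10⌋ = 8 → I.
Square (2°×1°, digits 0–9): lon ⌊2.56/2⌋ = 1; lat ⌊2.13/1⌋ = 2.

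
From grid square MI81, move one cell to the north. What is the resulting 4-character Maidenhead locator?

MI82

Latitude square 1; +1 → 2.
The longitude characters are unchanged.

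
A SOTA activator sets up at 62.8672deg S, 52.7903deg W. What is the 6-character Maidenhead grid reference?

GC37od

Add 180° to longitude and 90° to latitude: 127.2097, 27.1328.
Field (20°×10°, letters A–R): 127.2097/20 → 6 → G, 27.1328/10 → 2 → C; chars GC.
Square (2°×1°, digits 0–9): 7.2097/2 → 3, 7.1328/1 → 7; chars 37.
Subsquare (5′×2.5′, letters a–x): 1.2097/0.0833333 → 14 → o, 0.1328/0.0416667 → 3 → d; chars od.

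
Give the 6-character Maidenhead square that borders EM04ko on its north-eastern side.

Longitude subsquare k = 10; +1 → 11 = l.
Latitude subsquare o = 14; +1 → 15 = p.

EM04lp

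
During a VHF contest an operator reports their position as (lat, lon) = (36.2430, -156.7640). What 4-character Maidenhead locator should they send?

BM16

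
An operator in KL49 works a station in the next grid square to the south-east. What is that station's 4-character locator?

KL58

Longitude square 4; +1 → 5.
Latitude square 9; −1 → 8.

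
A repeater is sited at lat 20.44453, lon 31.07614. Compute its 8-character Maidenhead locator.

KL50mk96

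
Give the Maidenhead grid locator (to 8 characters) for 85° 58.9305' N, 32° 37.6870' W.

Offset from 180°W / 90°S: lon 147.37188°, lat 175.98217°.
Field: lon ⌊147.37188/20⌋ = 7 → H; lat ⌊175.98217/10⌋ = 17 → R.
Square: lon ⌊7.37188/2⌋ = 3; lat ⌊5.98217/1⌋ = 5.
Subsquare: lon ⌊1.37188/0.0833333⌋ = 16 → q; lat ⌊0.98217/0.0416667⌋ = 23 → x.
Extended square: lon ⌊0.03855/0.00833333⌋ = 4; lat ⌊0.02384/0.00416667⌋ = 5.

HR35qx45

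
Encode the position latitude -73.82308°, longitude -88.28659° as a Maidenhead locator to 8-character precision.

Offset from 180°W / 90°S: lon 91.71341°, lat 16.17692°.
Field: 91.71341/20 → 4 → E, 16.17692/10 → 1 → B; chars EB.
Square: 11.71341/2 → 5, 6.17692/1 → 6; chars 56.
Subsquare: 1.71341/0.0833333 → 20 → u, 0.17692/0.0416667 → 4 → e; chars ue.
Extended square: 0.04674/0.00833333 → 5, 0.01025/0.00416667 → 2; chars 52.

EB56ue52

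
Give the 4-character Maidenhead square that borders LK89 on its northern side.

LL80

Latitude square 9; +1 → 10, wraps to 0, carry into field.
Latitude field K = 10; +1 → 11 = L.
The longitude characters are unchanged.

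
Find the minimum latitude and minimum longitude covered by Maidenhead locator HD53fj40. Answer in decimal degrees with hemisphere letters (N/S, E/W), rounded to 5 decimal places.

56.62500° S, 29.55000° W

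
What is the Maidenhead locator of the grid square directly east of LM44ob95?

LM44pb05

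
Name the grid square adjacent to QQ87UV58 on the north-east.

QQ87uv69

Longitude extended square 5; +1 → 6.
Latitude extended square 8; +1 → 9.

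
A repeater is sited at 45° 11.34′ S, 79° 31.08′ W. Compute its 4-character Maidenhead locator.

FE04

Shift to the Maidenhead origin (180°W, 90°S): lon 100.48, lat 44.81.
Field: 100.48/20 → 5 → F, 44.81/10 → 4 → E; chars FE.
Square: 0.48/2 → 0, 4.81/1 → 4; chars 04.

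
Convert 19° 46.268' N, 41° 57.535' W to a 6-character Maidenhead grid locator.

Add 180° to longitude and 90° to latitude: 138.0411, 109.7711.
Field: 138.0411/20 → 6 → G, 109.7711/10 → 10 → K; chars GK.
Square: 18.0411/2 → 9, 9.7711/1 → 9; chars 99.
Subsquare: 0.0411/0.0833333 → 0 → a, 0.7711/0.0416667 → 18 → s; chars as.

GK99as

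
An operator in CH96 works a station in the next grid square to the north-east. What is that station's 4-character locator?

DH07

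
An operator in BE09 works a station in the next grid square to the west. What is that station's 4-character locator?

Longitude square 0; −1 → -1, wraps to 9, carry into field.
Longitude field B = 1; −1 → 0 = A.
The latitude characters are unchanged.

AE99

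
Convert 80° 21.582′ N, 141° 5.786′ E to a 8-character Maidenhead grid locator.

Offset from 180°W / 90°S: lon 321.09643°, lat 170.35970°.
Field: lon ⌊321.09643/20⌋ = 16 → Q; lat ⌊170.35970/10⌋ = 17 → R.
Square: lon ⌊1.09643/2⌋ = 0; lat ⌊0.35970/1⌋ = 0.
Subsquare: lon ⌊1.09643/0.0833333⌋ = 13 → n; lat ⌊0.35970/0.0416667⌋ = 8 → i.
Extended square: lon ⌊0.01310/0.00833333⌋ = 1; lat ⌊0.02637/0.00416667⌋ = 6.

QR00ni16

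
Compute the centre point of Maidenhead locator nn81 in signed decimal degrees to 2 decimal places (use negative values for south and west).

41.50, 97.00

Field N=13, N=13: +13·20° lon, +13·10° lat → SW at lon 80°, lat 40°.
Square 8, 1: +8·2° lon, +1·1° lat → SW at lon 96°, lat 41°.
Cell spans 2° lon × 1° lat. Centre is SW corner plus half of each.
latitude 41.50, longitude 97.00.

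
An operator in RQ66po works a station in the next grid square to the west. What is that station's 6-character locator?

RQ66oo

Longitude subsquare p = 15; −1 → 14 = o.
The latitude characters are unchanged.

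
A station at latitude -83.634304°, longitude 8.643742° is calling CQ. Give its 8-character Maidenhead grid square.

JA46hi77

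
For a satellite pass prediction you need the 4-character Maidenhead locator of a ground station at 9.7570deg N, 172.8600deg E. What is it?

RJ69

Shift to the Maidenhead origin (180°W, 90°S): lon 352.86, lat 99.76.
Field: lon ⌊352.86/20⌋ = 17 → R; lat ⌊99.76/10⌋ = 9 → J.
Square: lon ⌊12.86/2⌋ = 6; lat ⌊9.76/1⌋ = 9.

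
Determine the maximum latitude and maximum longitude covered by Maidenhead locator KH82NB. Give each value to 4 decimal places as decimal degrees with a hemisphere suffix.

Field K=10, H=7: +10·20° lon, +7·10° lat → SW at lon 20°, lat -20°.
Square 8, 2: +8·2° lon, +2·1° lat → SW at lon 36°, lat -18°.
Subsquare n=13, b=1: +13·0.0833333° lon, +1·0.0416667° lat → SW at lon 37.0833°, lat -17.9583°.
Cell spans 0.0833333° lon × 0.0416667° lat. NE corner is SW corner plus one full cell.
latitude 17.9167° S, longitude 37.1667° E.

17.9167° S, 37.1667° E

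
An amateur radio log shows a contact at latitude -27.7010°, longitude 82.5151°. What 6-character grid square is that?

Add 180° to longitude and 90° to latitude: 262.5151, 62.2990.
Field (20°×10°, letters A–R): 262.5151/20 → 13 → N, 62.2990/10 → 6 → G; chars NG.
Square (2°×1°, digits 0–9): 2.5151/2 → 1, 2.2990/1 → 2; chars 12.
Subsquare (5′×2.5′, letters a–x): 0.5151/0.0833333 → 6 → g, 0.2990/0.0416667 → 7 → h; chars gh.

NG12gh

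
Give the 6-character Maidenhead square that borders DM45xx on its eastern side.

Longitude subsquare x = 23; +1 → 24, wraps to 0 = a, carry into square.
Longitude square 4; +1 → 5.
The latitude characters are unchanged.

DM55ax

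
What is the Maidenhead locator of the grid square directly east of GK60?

GK70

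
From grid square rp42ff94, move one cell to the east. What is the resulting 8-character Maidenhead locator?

RP42gf04

Longitude extended square 9; +1 → 10, wraps to 0, carry into subsquare.
Longitude subsquare f = 5; +1 → 6 = g.
The latitude characters are unchanged.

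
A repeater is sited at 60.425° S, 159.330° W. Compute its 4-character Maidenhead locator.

BC09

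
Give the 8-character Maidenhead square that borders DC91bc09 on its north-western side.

Longitude extended square 0; −1 → -1, wraps to 9, carry into subsquare.
Longitude subsquare b = 1; −1 → 0 = a.
Latitude extended square 9; +1 → 10, wraps to 0, carry into subsquare.
Latitude subsquare c = 2; +1 → 3 = d.

DC91ad90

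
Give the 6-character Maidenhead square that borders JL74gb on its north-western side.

JL74fc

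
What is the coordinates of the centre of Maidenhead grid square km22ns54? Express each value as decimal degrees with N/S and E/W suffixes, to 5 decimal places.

Field K=10, M=12: +10·20° lon, +12·10° lat → SW at lon 20°, lat 30°.
Square 2, 2: +2·2° lon, +2·1° lat → SW at lon 24°, lat 32°.
Subsquare n=13, s=18: +13·0.0833333° lon, +18·0.0416667° lat → SW at lon 25.0833°, lat 32.75°.
Extended square 5, 4: +5·0.00833333° lon, +4·0.00416667° lat → SW at lon 25.125°, lat 32.7667°.
Cell spans 0.00833333° lon × 0.00416667° lat. Centre is SW corner plus half of each.
latitude 32.76875° N, longitude 25.12917° E.

32.76875° N, 25.12917° E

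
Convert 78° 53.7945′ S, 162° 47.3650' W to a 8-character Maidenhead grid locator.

AB81oc54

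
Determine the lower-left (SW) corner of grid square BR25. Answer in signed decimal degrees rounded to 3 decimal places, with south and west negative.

85.000, -156.000

Field B=1, R=17: +1·20° lon, +17·10° lat → SW at lon -160°, lat 80°.
Square 2, 5: +2·2° lon, +5·1° lat → SW at lon -156°, lat 85°.
latitude 85.000, longitude -156.000.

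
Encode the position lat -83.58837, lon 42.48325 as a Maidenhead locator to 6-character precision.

LA16fj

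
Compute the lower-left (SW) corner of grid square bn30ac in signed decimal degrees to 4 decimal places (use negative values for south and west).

Field B=1, N=13: +1·20° lon, +13·10° lat → SW at lon -160°, lat 40°.
Square 3, 0: +3·2° lon, +0·1° lat → SW at lon -154°, lat 40°.
Subsquare a=0, c=2: +0·0.0833333° lon, +2·0.0416667° lat → SW at lon -154°, lat 40.0833°.
latitude 40.0833, longitude -154.0000.

40.0833, -154.0000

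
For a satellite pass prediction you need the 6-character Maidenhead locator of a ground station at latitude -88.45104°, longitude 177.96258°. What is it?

RA81xn

Offset from 180°W / 90°S: lon 357.9626°, lat 1.5490°.
Field: lon ⌊357.9626/20⌋ = 17 → R; lat ⌊1.5490/10⌋ = 0 → A.
Square: lon ⌊17.9626/2⌋ = 8; lat ⌊1.5490/1⌋ = 1.
Subsquare: lon ⌊1.9626/0.0833333⌋ = 23 → x; lat ⌊0.5490/0.0416667⌋ = 13 → n.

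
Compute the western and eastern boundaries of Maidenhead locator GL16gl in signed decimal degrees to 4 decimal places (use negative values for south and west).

-57.5000, -57.4167

Field G=6, L=11: +6·20° lon, +11·10° lat → SW at lon -60°, lat 20°.
Square 1, 6: +1·2° lon, +6·1° lat → SW at lon -58°, lat 26°.
Subsquare g=6, l=11: +6·0.0833333° lon, +11·0.0416667° lat → SW at lon -57.5°, lat 26.4583°.
Cell spans 0.0833333° lon × 0.0416667° lat.
west -57.5000, east -57.4167.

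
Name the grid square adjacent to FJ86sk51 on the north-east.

FJ86sk62

Longitude extended square 5; +1 → 6.
Latitude extended square 1; +1 → 2.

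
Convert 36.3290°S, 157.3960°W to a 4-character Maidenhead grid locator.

Shift to the Maidenhead origin (180°W, 90°S): lon 22.60, lat 53.67.
Field: 22.60/20 → 1 → B, 53.67/10 → 5 → F; chars BF.
Square: 2.60/2 → 1, 3.67/1 → 3; chars 13.

BF13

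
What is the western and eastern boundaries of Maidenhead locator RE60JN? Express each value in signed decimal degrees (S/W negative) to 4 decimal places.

Field R=17, E=4: +17·20° lon, +4·10° lat → SW at lon 160°, lat -50°.
Square 6, 0: +6·2° lon, +0·1° lat → SW at lon 172°, lat -50°.
Subsquare j=9, n=13: +9·0.0833333° lon, +13·0.0416667° lat → SW at lon 172.75°, lat -49.4583°.
Cell spans 0.0833333° lon × 0.0416667° lat.
west 172.7500, east 172.8333.

172.7500, 172.8333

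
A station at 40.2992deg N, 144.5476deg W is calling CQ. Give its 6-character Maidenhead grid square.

Add 180° to longitude and 90° to latitude: 35.4524, 130.2992.
Field (20°×10°, letters A–R): lon ⌊35.4524/20⌋ = 1 → B; lat ⌊130.2992/10⌋ = 13 → N.
Square (2°×1°, digits 0–9): lon ⌊15.4524/2⌋ = 7; lat ⌊0.2992/1⌋ = 0.
Subsquare (5′×2.5′, letters a–x): lon ⌊1.4524/0.0833333⌋ = 17 → r; lat ⌊0.2992/0.0416667⌋ = 7 → h.

BN70rh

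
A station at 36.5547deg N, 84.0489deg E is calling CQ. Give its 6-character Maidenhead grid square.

Offset from 180°W / 90°S: lon 264.0489°, lat 126.5547°.
Field: 264.0489/20 → 13 → N, 126.5547/10 → 12 → M; chars NM.
Square: 4.0489/2 → 2, 6.5547/1 → 6; chars 26.
Subsquare: 0.0489/0.0833333 → 0 → a, 0.5547/0.0416667 → 13 → n; chars an.

NM26an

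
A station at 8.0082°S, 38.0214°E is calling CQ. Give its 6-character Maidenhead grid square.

KI91ax

Add 180° to longitude and 90° to latitude: 218.0214, 81.9918.
Field: 218.0214/20 → 10 → K, 81.9918/10 → 8 → I; chars KI.
Square: 18.0214/2 → 9, 1.9918/1 → 1; chars 91.
Subsquare: 0.0214/0.0833333 → 0 → a, 0.9918/0.0416667 → 23 → x; chars ax.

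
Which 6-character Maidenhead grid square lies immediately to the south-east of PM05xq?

PM15ap

Longitude subsquare x = 23; +1 → 24, wraps to 0 = a, carry into square.
Longitude square 0; +1 → 1.
Latitude subsquare q = 16; −1 → 15 = p.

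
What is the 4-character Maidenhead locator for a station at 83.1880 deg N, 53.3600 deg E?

LR63

Add 180° to longitude and 90° to latitude: 233.36, 173.19.
Field: 233.36/20 → 11 → L, 173.19/10 → 17 → R; chars LR.
Square: 13.36/2 → 6, 3.19/1 → 3; chars 63.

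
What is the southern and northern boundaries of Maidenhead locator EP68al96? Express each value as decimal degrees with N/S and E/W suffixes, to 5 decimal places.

68.48333° N, 68.48750° N

Field E=4, P=15: +4·20° lon, +15·10° lat → SW at lon -100°, lat 60°.
Square 6, 8: +6·2° lon, +8·1° lat → SW at lon -88°, lat 68°.
Subsquare a=0, l=11: +0·0.0833333° lon, +11·0.0416667° lat → SW at lon -88°, lat 68.4583°.
Extended square 9, 6: +9·0.00833333° lon, +6·0.00416667° lat → SW at lon -87.925°, lat 68.4833°.
Cell spans 0.00833333° lon × 0.00416667° lat.
south 68.48333° N, north 68.48750° N.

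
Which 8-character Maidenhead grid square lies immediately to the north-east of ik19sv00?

IK19sv11

Longitude extended square 0; +1 → 1.
Latitude extended square 0; +1 → 1.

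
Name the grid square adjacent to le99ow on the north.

Latitude subsquare w = 22; +1 → 23 = x.
The longitude characters are unchanged.

LE99ox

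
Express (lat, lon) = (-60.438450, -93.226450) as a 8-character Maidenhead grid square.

EC39jn24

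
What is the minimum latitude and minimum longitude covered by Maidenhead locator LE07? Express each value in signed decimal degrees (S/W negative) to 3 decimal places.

Field L=11, E=4: +11·20° lon, +4·10° lat → SW at lon 40°, lat -50°.
Square 0, 7: +0·2° lon, +7·1° lat → SW at lon 40°, lat -43°.
latitude -43.000, longitude 40.000.

-43.000, 40.000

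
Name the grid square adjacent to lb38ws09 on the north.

Latitude extended square 9; +1 → 10, wraps to 0, carry into subsquare.
Latitude subsquare s = 18; +1 → 19 = t.
The longitude characters are unchanged.

LB38wt00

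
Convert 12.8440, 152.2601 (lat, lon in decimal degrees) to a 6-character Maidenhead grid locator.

QK62du

Shift to the Maidenhead origin (180°W, 90°S): lon 332.2601, lat 102.8440.
Field: 332.2601/20 → 16 → Q, 102.8440/10 → 10 → K; chars QK.
Square: 12.2601/2 → 6, 2.8440/1 → 2; chars 62.
Subsquare: 0.2601/0.0833333 → 3 → d, 0.8440/0.0416667 → 20 → u; chars du.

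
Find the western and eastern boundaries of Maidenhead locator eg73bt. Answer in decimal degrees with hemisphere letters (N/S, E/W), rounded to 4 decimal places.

85.9167° W, 85.8333° W

Field E=4, G=6: +4·20° lon, +6·10° lat → SW at lon -100°, lat -30°.
Square 7, 3: +7·2° lon, +3·1° lat → SW at lon -86°, lat -27°.
Subsquare b=1, t=19: +1·0.0833333° lon, +19·0.0416667° lat → SW at lon -85.9167°, lat -26.2083°.
Cell spans 0.0833333° lon × 0.0416667° lat.
west 85.9167° W, east 85.8333° W.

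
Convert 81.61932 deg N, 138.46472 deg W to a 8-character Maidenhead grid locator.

Offset from 180°W / 90°S: lon 41.53528°, lat 171.61932°.
Field: 41.53528/20 → 2 → C, 171.61932/10 → 17 → R; chars CR.
Square: 1.53528/2 → 0, 1.61932/1 → 1; chars 01.
Subsquare: 1.53528/0.0833333 → 18 → s, 0.61932/0.0416667 → 14 → o; chars so.
Extended square: 0.03528/0.00833333 → 4, 0.03599/0.00416667 → 8; chars 48.

CR01so48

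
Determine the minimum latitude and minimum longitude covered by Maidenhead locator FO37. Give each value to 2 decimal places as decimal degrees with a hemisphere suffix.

57.00° N, 74.00° W

Field F=5, O=14: +5·20° lon, +14·10° lat → SW at lon -80°, lat 50°.
Square 3, 7: +3·2° lon, +7·1° lat → SW at lon -74°, lat 57°.
latitude 57.00° N, longitude 74.00° W.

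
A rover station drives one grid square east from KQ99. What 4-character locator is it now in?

LQ09

Longitude square 9; +1 → 10, wraps to 0, carry into field.
Longitude field K = 10; +1 → 11 = L.
The latitude characters are unchanged.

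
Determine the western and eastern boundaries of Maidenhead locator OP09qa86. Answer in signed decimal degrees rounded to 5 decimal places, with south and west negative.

101.40000, 101.40833

Field O=14, P=15: +14·20° lon, +15·10° lat → SW at lon 100°, lat 60°.
Square 0, 9: +0·2° lon, +9·1° lat → SW at lon 100°, lat 69°.
Subsquare q=16, a=0: +16·0.0833333° lon, +0·0.0416667° lat → SW at lon 101.333°, lat 69°.
Extended square 8, 6: +8·0.00833333° lon, +6·0.00416667° lat → SW at lon 101.4°, lat 69.025°.
Cell spans 0.00833333° lon × 0.00416667° lat.
west 101.40000, east 101.40833.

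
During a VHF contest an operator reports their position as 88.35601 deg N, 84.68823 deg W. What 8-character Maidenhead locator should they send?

Add 180° to longitude and 90° to latitude: 95.31177, 178.35601.
Field: 95.31177/20 → 4 → E, 178.35601/10 → 17 → R; chars ER.
Square: 15.31177/2 → 7, 8.35601/1 → 8; chars 78.
Subsquare: 1.31177/0.0833333 → 15 → p, 0.35601/0.0416667 → 8 → i; chars pi.
Extended square: 0.06177/0.00833333 → 7, 0.02268/0.00416667 → 5; chars 75.

ER78pi75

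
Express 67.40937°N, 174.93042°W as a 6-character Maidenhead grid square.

AP27mj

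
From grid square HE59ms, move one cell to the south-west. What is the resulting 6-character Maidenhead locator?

HE59lr

Longitude subsquare m = 12; −1 → 11 = l.
Latitude subsquare s = 18; −1 → 17 = r.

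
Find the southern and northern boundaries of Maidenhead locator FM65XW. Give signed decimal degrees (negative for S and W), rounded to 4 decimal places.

Field F=5, M=12: +5·20° lon, +12·10° lat → SW at lon -80°, lat 30°.
Square 6, 5: +6·2° lon, +5·1° lat → SW at lon -68°, lat 35°.
Subsquare x=23, w=22: +23·0.0833333° lon, +22·0.0416667° lat → SW at lon -66.0833°, lat 35.9167°.
Cell spans 0.0833333° lon × 0.0416667° lat.
south 35.9167, north 35.9583.

35.9167, 35.9583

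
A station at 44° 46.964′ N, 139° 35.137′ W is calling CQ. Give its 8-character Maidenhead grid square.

Shift to the Maidenhead origin (180°W, 90°S): lon 40.41438, lat 134.78273.
Field: lon ⌊40.41438/20⌋ = 2 → C; lat ⌊134.78273/10⌋ = 13 → N.
Square: lon ⌊0.41438/2⌋ = 0; lat ⌊4.78273/1⌋ = 4.
Subsquare: lon ⌊0.41438/0.0833333⌋ = 4 → e; lat ⌊0.78273/0.0416667⌋ = 18 → s.
Extended square: lon ⌊0.08105/0.00833333⌋ = 9; lat ⌊0.03273/0.00416667⌋ = 7.

CN04es97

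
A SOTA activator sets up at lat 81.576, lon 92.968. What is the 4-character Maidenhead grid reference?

NR61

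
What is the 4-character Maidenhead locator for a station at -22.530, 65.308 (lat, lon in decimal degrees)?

MG27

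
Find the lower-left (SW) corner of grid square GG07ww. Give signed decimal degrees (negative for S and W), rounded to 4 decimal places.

-22.0833, -58.1667

Field G=6, G=6: +6·20° lon, +6·10° lat → SW at lon -60°, lat -30°.
Square 0, 7: +0·2° lon, +7·1° lat → SW at lon -60°, lat -23°.
Subsquare w=22, w=22: +22·0.0833333° lon, +22·0.0416667° lat → SW at lon -58.1667°, lat -22.0833°.
latitude -22.0833, longitude -58.1667.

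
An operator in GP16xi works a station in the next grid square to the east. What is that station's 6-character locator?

Longitude subsquare x = 23; +1 → 24, wraps to 0 = a, carry into square.
Longitude square 1; +1 → 2.
The latitude characters are unchanged.

GP26ai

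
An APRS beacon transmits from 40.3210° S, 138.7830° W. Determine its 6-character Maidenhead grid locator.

Offset from 180°W / 90°S: lon 41.2170°, lat 49.6790°.
Field: lon ⌊41.2170/20⌋ = 2 → C; lat ⌊49.6790/10⌋ = 4 → E.
Square: lon ⌊1.2170/2⌋ = 0; lat ⌊9.6790/1⌋ = 9.
Subsquare: lon ⌊1.2170/0.0833333⌋ = 14 → o; lat ⌊0.6790/0.0416667⌋ = 16 → q.

CE09oq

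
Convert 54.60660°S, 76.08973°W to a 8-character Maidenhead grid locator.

FD15wj94

Add 180° to longitude and 90° to latitude: 103.91027, 35.39340.
Field: lon ⌊103.91027/20⌋ = 5 → F; lat ⌊35.39340/10⌋ = 3 → D.
Square: lon ⌊3.91027/2⌋ = 1; lat ⌊5.39340/1⌋ = 5.
Subsquare: lon ⌊1.91027/0.0833333⌋ = 22 → w; lat ⌊0.39340/0.0416667⌋ = 9 → j.
Extended square: lon ⌊0.07694/0.00833333⌋ = 9; lat ⌊0.01840/0.00416667⌋ = 4.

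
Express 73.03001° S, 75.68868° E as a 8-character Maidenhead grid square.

MB76ux22

Offset from 180°W / 90°S: lon 255.68868°, lat 16.96999°.
Field: lon ⌊255.68868/20⌋ = 12 → M; lat ⌊16.96999/10⌋ = 1 → B.
Square: lon ⌊15.68868/2⌋ = 7; lat ⌊6.96999/1⌋ = 6.
Subsquare: lon ⌊1.68868/0.0833333⌋ = 20 → u; lat ⌊0.96999/0.0416667⌋ = 23 → x.
Extended square: lon ⌊0.02201/0.00833333⌋ = 2; lat ⌊0.01166/0.00416667⌋ = 2.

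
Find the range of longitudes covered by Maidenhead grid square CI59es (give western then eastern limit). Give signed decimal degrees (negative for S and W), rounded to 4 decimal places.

Field C=2, I=8: +2·20° lon, +8·10° lat → SW at lon -140°, lat -10°.
Square 5, 9: +5·2° lon, +9·1° lat → SW at lon -130°, lat -1°.
Subsquare e=4, s=18: +4·0.0833333° lon, +18·0.0416667° lat → SW at lon -129.667°, lat -0.25°.
Cell spans 0.0833333° lon × 0.0416667° lat.
west -129.6667, east -129.5833.

-129.6667, -129.5833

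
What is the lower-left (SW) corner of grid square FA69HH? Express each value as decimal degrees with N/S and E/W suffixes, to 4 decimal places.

Field F=5, A=0: +5·20° lon, +0·10° lat → SW at lon -80°, lat -90°.
Square 6, 9: +6·2° lon, +9·1° lat → SW at lon -68°, lat -81°.
Subsquare h=7, h=7: +7·0.0833333° lon, +7·0.0416667° lat → SW at lon -67.4167°, lat -80.7083°.
latitude 80.7083° S, longitude 67.4167° W.

80.7083° S, 67.4167° W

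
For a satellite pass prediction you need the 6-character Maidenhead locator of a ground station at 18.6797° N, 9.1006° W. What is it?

IK58kq

Shift to the Maidenhead origin (180°W, 90°S): lon 170.8994, lat 108.6797.
Field: lon ⌊170.8994/20⌋ = 8 → I; lat ⌊108.6797/10⌋ = 10 → K.
Square: lon ⌊10.8994/2⌋ = 5; lat ⌊8.6797/1⌋ = 8.
Subsquare: lon ⌊0.8994/0.0833333⌋ = 10 → k; lat ⌊0.6797/0.0416667⌋ = 16 → q.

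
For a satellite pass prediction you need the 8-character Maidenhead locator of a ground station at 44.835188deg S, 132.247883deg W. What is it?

CE35vd09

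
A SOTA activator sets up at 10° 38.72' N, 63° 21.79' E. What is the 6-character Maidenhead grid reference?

MK10qp

Shift to the Maidenhead origin (180°W, 90°S): lon 243.3632, lat 100.6453.
Field: 243.3632/20 → 12 → M, 100.6453/10 → 10 → K; chars MK.
Square: 3.3632/2 → 1, 0.6453/1 → 0; chars 10.
Subsquare: 1.3632/0.0833333 → 16 → q, 0.6453/0.0416667 → 15 → p; chars qp.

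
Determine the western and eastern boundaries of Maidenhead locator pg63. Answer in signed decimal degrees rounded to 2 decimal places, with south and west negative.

132.00, 134.00

Field P=15, G=6: +15·20° lon, +6·10° lat → SW at lon 120°, lat -30°.
Square 6, 3: +6·2° lon, +3·1° lat → SW at lon 132°, lat -27°.
Cell spans 2° lon × 1° lat.
west 132.00, east 134.00.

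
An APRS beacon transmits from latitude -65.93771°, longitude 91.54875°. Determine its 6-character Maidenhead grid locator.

Shift to the Maidenhead origin (180°W, 90°S): lon 271.5487, lat 24.0623.
Field: 271.5487/20 → 13 → N, 24.0623/10 → 2 → C; chars NC.
Square: 11.5487/2 → 5, 4.0623/1 → 4; chars 54.
Subsquare: 1.5487/0.0833333 → 18 → s, 0.0623/0.0416667 → 1 → b; chars sb.

NC54sb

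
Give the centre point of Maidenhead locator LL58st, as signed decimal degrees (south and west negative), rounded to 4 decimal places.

Field L=11, L=11: +11·20° lon, +11·10° lat → SW at lon 40°, lat 20°.
Square 5, 8: +5·2° lon, +8·1° lat → SW at lon 50°, lat 28°.
Subsquare s=18, t=19: +18·0.0833333° lon, +19·0.0416667° lat → SW at lon 51.5°, lat 28.7917°.
Cell spans 0.0833333° lon × 0.0416667° lat. Centre is SW corner plus half of each.
latitude 28.8125, longitude 51.5417.

28.8125, 51.5417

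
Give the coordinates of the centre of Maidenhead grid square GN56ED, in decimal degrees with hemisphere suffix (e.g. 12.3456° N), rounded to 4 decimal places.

46.1458° N, 49.6250° W

Field G=6, N=13: +6·20° lon, +13·10° lat → SW at lon -60°, lat 40°.
Square 5, 6: +5·2° lon, +6·1° lat → SW at lon -50°, lat 46°.
Subsquare e=4, d=3: +4·0.0833333° lon, +3·0.0416667° lat → SW at lon -49.6667°, lat 46.125°.
Cell spans 0.0833333° lon × 0.0416667° lat. Centre is SW corner plus half of each.
latitude 46.1458° N, longitude 49.6250° W.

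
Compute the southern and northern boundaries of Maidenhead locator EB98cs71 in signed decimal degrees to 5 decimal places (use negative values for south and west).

-71.24583, -71.24167

Field E=4, B=1: +4·20° lon, +1·10° lat → SW at lon -100°, lat -80°.
Square 9, 8: +9·2° lon, +8·1° lat → SW at lon -82°, lat -72°.
Subsquare c=2, s=18: +2·0.0833333° lon, +18·0.0416667° lat → SW at lon -81.8333°, lat -71.25°.
Extended square 7, 1: +7·0.00833333° lon, +1·0.00416667° lat → SW at lon -81.775°, lat -71.2458°.
Cell spans 0.00833333° lon × 0.00416667° lat.
south -71.24583, north -71.24167.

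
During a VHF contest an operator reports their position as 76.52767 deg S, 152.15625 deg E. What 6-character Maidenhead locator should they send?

Shift to the Maidenhead origin (180°W, 90°S): lon 332.1562, lat 13.4723.
Field: 332.1562/20 → 16 → Q, 13.4723/10 → 1 → B; chars QB.
Square: 12.1562/2 → 6, 3.4723/1 → 3; chars 63.
Subsquare: 0.1562/0.0833333 → 1 → b, 0.4723/0.0416667 → 11 → l; chars bl.

QB63bl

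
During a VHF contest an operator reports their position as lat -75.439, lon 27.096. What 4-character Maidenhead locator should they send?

KB34

Offset from 180°W / 90°S: lon 207.10°, lat 14.56°.
Field: 207.10/20 → 10 → K, 14.56/10 → 1 → B; chars KB.
Square: 7.10/2 → 3, 4.56/1 → 4; chars 34.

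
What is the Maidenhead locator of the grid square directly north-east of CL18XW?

Longitude subsquare x = 23; +1 → 24, wraps to 0 = a, carry into square.
Longitude square 1; +1 → 2.
Latitude subsquare w = 22; +1 → 23 = x.

CL28ax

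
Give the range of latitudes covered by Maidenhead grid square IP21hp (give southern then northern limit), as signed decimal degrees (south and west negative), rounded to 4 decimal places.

Field I=8, P=15: +8·20° lon, +15·10° lat → SW at lon -20°, lat 60°.
Square 2, 1: +2·2° lon, +1·1° lat → SW at lon -16°, lat 61°.
Subsquare h=7, p=15: +7·0.0833333° lon, +15·0.0416667° lat → SW at lon -15.4167°, lat 61.625°.
Cell spans 0.0833333° lon × 0.0416667° lat.
south 61.6250, north 61.6667.

61.6250, 61.6667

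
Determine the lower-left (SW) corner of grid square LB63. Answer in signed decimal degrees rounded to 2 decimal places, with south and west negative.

Field L=11, B=1: +11·20° lon, +1·10° lat → SW at lon 40°, lat -80°.
Square 6, 3: +6·2° lon, +3·1° lat → SW at lon 52°, lat -77°.
latitude -77.00, longitude 52.00.

-77.00, 52.00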